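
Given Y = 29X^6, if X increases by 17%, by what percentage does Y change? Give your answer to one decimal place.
156.5%

For Y = 29X^6:
If X → X(1 + 0.17)
Then Y → Y · (1 + 0.17)^6
     ≈ Y · 2.5652

Percentage change = ((1 + 0.17)^6 − 1) × 100% ≈ 156.5%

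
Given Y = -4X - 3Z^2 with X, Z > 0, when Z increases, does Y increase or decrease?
Y decreases

Taking the partial derivative:
∂Y/∂Z = -6Z

∂Y/∂Z = -6Z < 0 (assuming positive values)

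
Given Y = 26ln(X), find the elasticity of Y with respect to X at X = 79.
Elasticity = 1/ln(79) ≈ 0.2289

Elasticity = (dY/dX) · (X/Y)

dY/dX = 26/X
At X = 79: dY/dX = 26/79, Y = 26·ln(79)

Elasticity = (26/79) · (79 / (26·ln(79))) = 1/ln(79) ≈ 0.2289

Interpretation: for a small percentage change in X, the percentage change in Y is approximately 0.23 times as large.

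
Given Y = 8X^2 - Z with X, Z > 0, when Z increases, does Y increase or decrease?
Y decreases

Taking the partial derivative:
∂Y/∂Z = -1

∂Y/∂Z = -1 < 0 (assuming positive values)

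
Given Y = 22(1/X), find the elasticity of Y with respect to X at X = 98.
Elasticity = -1

Elasticity = (dY/dX) · (X/Y)

dY/dX = -22/X²
At X = 98: dY/dX = -11/4802, Y = 11/49

Elasticity = (-11/4802) · (98 / (11/49)) = -1

Interpretation: for a small percentage change in X, the percentage change in Y is approximately -1.00 times as large.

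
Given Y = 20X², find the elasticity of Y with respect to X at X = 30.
Elasticity = 2

Elasticity = (dY/dX) · (X/Y)

dY/dX = 40·X
At X = 30: dY/dX = 1200, Y = 18000

Elasticity = 1200 · (30 / 18000) = 2

Interpretation: for a small percentage change in X, the percentage change in Y is approximately 2.00 times as large.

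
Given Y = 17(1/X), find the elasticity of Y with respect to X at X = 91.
Elasticity = -1

Elasticity = (dY/dX) · (X/Y)

dY/dX = -17/X²
At X = 91: dY/dX = -17/8281, Y = 17/91

Elasticity = (-17/8281) · (91 / (17/91)) = -1

Interpretation: for a small percentage change in X, the percentage change in Y is approximately -1.00 times as large.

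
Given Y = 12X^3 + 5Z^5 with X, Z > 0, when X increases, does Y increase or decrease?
Y increases

Taking the partial derivative:
∂Y/∂X = 36X^2

∂Y/∂X = 36X^2 > 0 (assuming positive values)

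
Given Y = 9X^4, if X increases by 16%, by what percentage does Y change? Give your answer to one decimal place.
81.1%

For Y = 9X^4:
If X → X(1 + 0.16)
Then Y → Y · (1 + 0.16)^4
     ≈ Y · 1.8106

Percentage change = ((1 + 0.16)^4 − 1) × 100% ≈ 81.1%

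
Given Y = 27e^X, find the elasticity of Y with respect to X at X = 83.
Elasticity = 83

Elasticity = (dY/dX) · (X/Y)

dY/dX = 27·e^X
At X = 83: dY/dX = 27·e^83, Y = 27·e^83

Elasticity = (27·e^83) · (83 / (27·e^83)) = 83

Interpretation: for a small percentage change in X, the percentage change in Y is approximately 83.00 times as large.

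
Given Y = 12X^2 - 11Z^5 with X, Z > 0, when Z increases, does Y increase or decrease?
Y decreases

Taking the partial derivative:
∂Y/∂Z = -55Z^4

∂Y/∂Z = -55Z^4 < 0 (assuming positive values)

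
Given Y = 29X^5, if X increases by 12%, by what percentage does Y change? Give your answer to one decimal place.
76.2%

For Y = 29X^5:
If X → X(1 + 0.12)
Then Y → Y · (1 + 0.12)^5
     ≈ Y · 1.7623

Percentage change = ((1 + 0.12)^5 − 1) × 100% ≈ 76.2%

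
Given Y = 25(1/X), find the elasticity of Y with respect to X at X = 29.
Elasticity = -1

Elasticity = (dY/dX) · (X/Y)

dY/dX = -25/X²
At X = 29: dY/dX = -25/841, Y = 25/29

Elasticity = (-25/841) · (29 / (25/29)) = -1

Interpretation: for a small percentage change in X, the percentage change in Y is approximately -1.00 times as large.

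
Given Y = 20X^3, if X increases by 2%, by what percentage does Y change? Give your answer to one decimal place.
6.1%

For Y = 20X^3:
If X → X(1 + 0.02)
Then Y → Y · (1 + 0.02)^3
     ≈ Y · 1.0612

Percentage change = ((1 + 0.02)^3 − 1) × 100% ≈ 6.1%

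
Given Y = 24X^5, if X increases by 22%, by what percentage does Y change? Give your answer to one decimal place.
170.3%

For Y = 24X^5:
If X → X(1 + 0.22)
Then Y → Y · (1 + 0.22)^5
     ≈ Y · 2.7027

Percentage change = ((1 + 0.22)^5 − 1) × 100% ≈ 170.3%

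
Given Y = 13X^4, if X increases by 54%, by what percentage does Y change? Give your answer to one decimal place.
462.4%

For Y = 13X^4:
If X → X(1 + 0.54)
Then Y → Y · (1 + 0.54)^4
     ≈ Y · 5.6245

Percentage change = ((1 + 0.54)^4 − 1) × 100% ≈ 462.4%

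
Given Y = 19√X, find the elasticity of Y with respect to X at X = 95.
Elasticity = 1/2

Elasticity = (dY/dX) · (X/Y)

dY/dX = 19/(2·√X)
At X = 95: dY/dX = √95/10, Y = 19·√95

Elasticity = (√95/10) · (95 / (19·√95)) = 1/2

Interpretation: for a small percentage change in X, the percentage change in Y is approximately 0.50 times as large.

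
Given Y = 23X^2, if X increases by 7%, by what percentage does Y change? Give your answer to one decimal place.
14.5%

For Y = 23X^2:
If X → X(1 + 0.07)
Then Y → Y · (1 + 0.07)^2
     = Y · 1.1449

Percentage change = ((1 + 0.07)^2 − 1) × 100% ≈ 14.5%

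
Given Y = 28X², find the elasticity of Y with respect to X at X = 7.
Elasticity = 2

Elasticity = (dY/dX) · (X/Y)

dY/dX = 56·X
At X = 7: dY/dX = 392, Y = 1372

Elasticity = 392 · (7 / 1372) = 2

Interpretation: for a small percentage change in X, the percentage change in Y is approximately 2.00 times as large.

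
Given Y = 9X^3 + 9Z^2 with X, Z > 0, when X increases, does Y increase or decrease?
Y increases

Taking the partial derivative:
∂Y/∂X = 27X^2

∂Y/∂X = 27X^2 > 0 (assuming positive values)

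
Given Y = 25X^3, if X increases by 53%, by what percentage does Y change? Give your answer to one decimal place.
258.2%

For Y = 25X^3:
If X → X(1 + 0.53)
Then Y → Y · (1 + 0.53)^3
     ≈ Y · 3.5816

Percentage change = ((1 + 0.53)^3 − 1) × 100% ≈ 258.2%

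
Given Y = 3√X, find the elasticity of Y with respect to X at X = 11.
Elasticity = 1/2

Elasticity = (dY/dX) · (X/Y)

dY/dX = 3/(2·√X)
At X = 11: dY/dX = 3·√11/22, Y = 3·√11

Elasticity = (3·√11/22) · (11 / (3·√11)) = 1/2

Interpretation: for a small percentage change in X, the percentage change in Y is approximately 0.50 times as large.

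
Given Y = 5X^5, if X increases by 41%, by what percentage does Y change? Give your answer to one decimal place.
457.3%

For Y = 5X^5:
If X → X(1 + 0.41)
Then Y → Y · (1 + 0.41)^5
     ≈ Y · 5.5731

Percentage change = ((1 + 0.41)^5 − 1) × 100% ≈ 457.3%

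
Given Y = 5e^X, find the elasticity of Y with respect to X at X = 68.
Elasticity = 68

Elasticity = (dY/dX) · (X/Y)

dY/dX = 5·e^X
At X = 68: dY/dX = 5·e^68, Y = 5·e^68

Elasticity = (5·e^68) · (68 / (5·e^68)) = 68

Interpretation: for a small percentage change in X, the percentage change in Y is approximately 68.00 times as large.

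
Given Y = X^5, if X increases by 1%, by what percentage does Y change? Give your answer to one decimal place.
5.1%

For Y = X^5:
If X → X(1 + 0.01)
Then Y → Y · (1 + 0.01)^5
     ≈ Y · 1.0510

Percentage change = ((1 + 0.01)^5 − 1) × 100% ≈ 5.1%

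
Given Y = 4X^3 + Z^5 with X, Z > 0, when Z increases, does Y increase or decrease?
Y increases

Taking the partial derivative:
∂Y/∂Z = 5Z^4

∂Y/∂Z = 5Z^4 > 0 (assuming positive values)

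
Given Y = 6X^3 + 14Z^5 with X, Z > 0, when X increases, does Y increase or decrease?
Y increases

Taking the partial derivative:
∂Y/∂X = 18X^2

∂Y/∂X = 18X^2 > 0 (assuming positive values)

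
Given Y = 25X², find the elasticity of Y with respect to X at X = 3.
Elasticity = 2

Elasticity = (dY/dX) · (X/Y)

dY/dX = 50·X
At X = 3: dY/dX = 150, Y = 225

Elasticity = 150 · (3 / 225) = 2

Interpretation: for a small percentage change in X, the percentage change in Y is approximately 2.00 times as large.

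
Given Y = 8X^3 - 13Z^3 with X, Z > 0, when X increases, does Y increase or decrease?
Y increases

Taking the partial derivative:
∂Y/∂X = 24X^2

∂Y/∂X = 24X^2 > 0 (assuming positive values)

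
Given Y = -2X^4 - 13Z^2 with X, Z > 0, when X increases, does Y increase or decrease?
Y decreases

Taking the partial derivative:
∂Y/∂X = -8X^3

∂Y/∂X = -8X^3 < 0 (assuming positive values)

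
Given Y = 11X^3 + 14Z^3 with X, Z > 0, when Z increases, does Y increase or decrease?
Y increases

Taking the partial derivative:
∂Y/∂Z = 42Z^2

∂Y/∂Z = 42Z^2 > 0 (assuming positive values)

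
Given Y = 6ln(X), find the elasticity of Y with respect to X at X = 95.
Elasticity = 1/ln(95) ≈ 0.2196

Elasticity = (dY/dX) · (X/Y)

dY/dX = 6/X
At X = 95: dY/dX = 6/95, Y = 6·ln(95)

Elasticity = (6/95) · (95 / (6·ln(95))) = 1/ln(95) ≈ 0.2196

Interpretation: for a small percentage change in X, the percentage change in Y is approximately 0.22 times as large.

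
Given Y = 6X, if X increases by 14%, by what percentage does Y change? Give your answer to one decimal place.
14.0%

For Y = 6X:
If X → X(1 + 0.14)
Then Y → Y · (1 + 0.14)^1
     = Y · 1.1400

Percentage change = ((1 + 0.14)^1 − 1) × 100% = 14.0%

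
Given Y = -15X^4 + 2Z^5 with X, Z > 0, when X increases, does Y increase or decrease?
Y decreases

Taking the partial derivative:
∂Y/∂X = -60X^3

∂Y/∂X = -60X^3 < 0 (assuming positive values)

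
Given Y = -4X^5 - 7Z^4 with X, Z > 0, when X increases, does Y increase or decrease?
Y decreases

Taking the partial derivative:
∂Y/∂X = -20X^4

∂Y/∂X = -20X^4 < 0 (assuming positive values)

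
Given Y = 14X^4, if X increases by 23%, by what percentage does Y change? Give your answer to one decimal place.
128.9%

For Y = 14X^4:
If X → X(1 + 0.23)
Then Y → Y · (1 + 0.23)^4
     ≈ Y · 2.2889

Percentage change = ((1 + 0.23)^4 − 1) × 100% ≈ 128.9%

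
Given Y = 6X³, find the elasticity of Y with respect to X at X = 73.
Elasticity = 3

Elasticity = (dY/dX) · (X/Y)

dY/dX = 18·X²
At X = 73: dY/dX = 95922, Y = 2334102

Elasticity = 95922 · (73 / 2334102) = 3

Interpretation: for a small percentage change in X, the percentage change in Y is approximately 3.00 times as large.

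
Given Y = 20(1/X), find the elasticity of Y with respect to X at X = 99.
Elasticity = -1

Elasticity = (dY/dX) · (X/Y)

dY/dX = -20/X²
At X = 99: dY/dX = -20/9801, Y = 20/99

Elasticity = (-20/9801) · (99 / (20/99)) = -1

Interpretation: for a small percentage change in X, the percentage change in Y is approximately -1.00 times as large.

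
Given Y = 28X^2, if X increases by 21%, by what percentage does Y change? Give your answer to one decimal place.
46.4%

For Y = 28X^2:
If X → X(1 + 0.21)
Then Y → Y · (1 + 0.21)^2
     = Y · 1.4641

Percentage change = ((1 + 0.21)^2 − 1) × 100% ≈ 46.4%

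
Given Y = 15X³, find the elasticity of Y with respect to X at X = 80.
Elasticity = 3

Elasticity = (dY/dX) · (X/Y)

dY/dX = 45·X²
At X = 80: dY/dX = 288000, Y = 7680000

Elasticity = 288000 · (80 / 7680000) = 3

Interpretation: for a small percentage change in X, the percentage change in Y is approximately 3.00 times as large.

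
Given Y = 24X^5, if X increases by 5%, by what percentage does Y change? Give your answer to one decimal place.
27.6%

For Y = 24X^5:
If X → X(1 + 0.05)
Then Y → Y · (1 + 0.05)^5
     ≈ Y · 1.2763

Percentage change = ((1 + 0.05)^5 − 1) × 100% ≈ 27.6%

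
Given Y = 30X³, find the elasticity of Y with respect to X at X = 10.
Elasticity = 3

Elasticity = (dY/dX) · (X/Y)

dY/dX = 90·X²
At X = 10: dY/dX = 9000, Y = 30000

Elasticity = 9000 · (10 / 30000) = 3

Interpretation: for a small percentage change in X, the percentage change in Y is approximately 3.00 times as large.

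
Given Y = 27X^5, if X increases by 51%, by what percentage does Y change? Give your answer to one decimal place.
685.0%

For Y = 27X^5:
If X → X(1 + 0.51)
Then Y → Y · (1 + 0.51)^5
     ≈ Y · 7.8503

Percentage change = ((1 + 0.51)^5 − 1) × 100% ≈ 685.0%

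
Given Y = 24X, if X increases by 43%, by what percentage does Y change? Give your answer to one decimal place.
43.0%

For Y = 24X:
If X → X(1 + 0.43)
Then Y → Y · (1 + 0.43)^1
     = Y · 1.4300

Percentage change = ((1 + 0.43)^1 − 1) × 100% = 43.0%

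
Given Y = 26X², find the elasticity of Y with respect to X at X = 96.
Elasticity = 2

Elasticity = (dY/dX) · (X/Y)

dY/dX = 52·X
At X = 96: dY/dX = 4992, Y = 239616

Elasticity = 4992 · (96 / 239616) = 2

Interpretation: for a small percentage change in X, the percentage change in Y is approximately 2.00 times as large.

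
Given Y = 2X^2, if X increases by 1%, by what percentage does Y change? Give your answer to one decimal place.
2.0%

For Y = 2X^2:
If X → X(1 + 0.01)
Then Y → Y · (1 + 0.01)^2
     = Y · 1.0201

Percentage change = ((1 + 0.01)^2 − 1) × 100% ≈ 2.0%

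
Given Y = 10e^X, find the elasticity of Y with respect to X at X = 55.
Elasticity = 55

Elasticity = (dY/dX) · (X/Y)

dY/dX = 10·e^X
At X = 55: dY/dX = 10·e^55, Y = 10·e^55

Elasticity = (10·e^55) · (55 / (10·e^55)) = 55

Interpretation: for a small percentage change in X, the percentage change in Y is approximately 55.00 times as large.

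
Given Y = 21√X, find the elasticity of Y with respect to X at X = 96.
Elasticity = 1/2

Elasticity = (dY/dX) · (X/Y)

dY/dX = 21/(2·√X)
At X = 96: dY/dX = 7·√6/16, Y = 84·√6

Elasticity = (7·√6/16) · (96 / (84·√6)) = 1/2

Interpretation: for a small percentage change in X, the percentage change in Y is approximately 0.50 times as large.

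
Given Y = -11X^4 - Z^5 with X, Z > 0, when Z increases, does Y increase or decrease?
Y decreases

Taking the partial derivative:
∂Y/∂Z = -5Z^4

∂Y/∂Z = -5Z^4 < 0 (assuming positive values)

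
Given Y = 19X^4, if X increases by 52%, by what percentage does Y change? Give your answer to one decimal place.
433.8%

For Y = 19X^4:
If X → X(1 + 0.52)
Then Y → Y · (1 + 0.52)^4
     ≈ Y · 5.3379

Percentage change = ((1 + 0.52)^4 − 1) × 100% ≈ 433.8%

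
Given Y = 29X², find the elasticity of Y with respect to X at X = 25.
Elasticity = 2

Elasticity = (dY/dX) · (X/Y)

dY/dX = 58·X
At X = 25: dY/dX = 1450, Y = 18125

Elasticity = 1450 · (25 / 18125) = 2

Interpretation: for a small percentage change in X, the percentage change in Y is approximately 2.00 times as large.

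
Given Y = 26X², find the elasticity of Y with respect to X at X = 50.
Elasticity = 2

Elasticity = (dY/dX) · (X/Y)

dY/dX = 52·X
At X = 50: dY/dX = 2600, Y = 65000

Elasticity = 2600 · (50 / 65000) = 2

Interpretation: for a small percentage change in X, the percentage change in Y is approximately 2.00 times as large.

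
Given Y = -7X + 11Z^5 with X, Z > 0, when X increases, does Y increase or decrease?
Y decreases

Taking the partial derivative:
∂Y/∂X = -7

∂Y/∂X = -7 < 0 (assuming positive values)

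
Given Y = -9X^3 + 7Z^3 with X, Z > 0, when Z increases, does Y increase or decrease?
Y increases

Taking the partial derivative:
∂Y/∂Z = 21Z^2

∂Y/∂Z = 21Z^2 > 0 (assuming positive values)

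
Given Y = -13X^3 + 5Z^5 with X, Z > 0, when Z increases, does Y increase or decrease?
Y increases

Taking the partial derivative:
∂Y/∂Z = 25Z^4

∂Y/∂Z = 25Z^4 > 0 (assuming positive values)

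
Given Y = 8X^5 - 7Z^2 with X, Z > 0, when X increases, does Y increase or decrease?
Y increases

Taking the partial derivative:
∂Y/∂X = 40X^4

∂Y/∂X = 40X^4 > 0 (assuming positive values)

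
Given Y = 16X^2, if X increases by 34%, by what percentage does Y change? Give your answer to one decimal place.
79.6%

For Y = 16X^2:
If X → X(1 + 0.34)
Then Y → Y · (1 + 0.34)^2
     = Y · 1.7956

Percentage change = ((1 + 0.34)^2 − 1) × 100% ≈ 79.6%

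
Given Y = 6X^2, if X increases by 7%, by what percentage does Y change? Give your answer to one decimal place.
14.5%

For Y = 6X^2:
If X → X(1 + 0.07)
Then Y → Y · (1 + 0.07)^2
     = Y · 1.1449

Percentage change = ((1 + 0.07)^2 − 1) × 100% ≈ 14.5%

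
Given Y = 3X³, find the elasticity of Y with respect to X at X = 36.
Elasticity = 3

Elasticity = (dY/dX) · (X/Y)

dY/dX = 9·X²
At X = 36: dY/dX = 11664, Y = 139968

Elasticity = 11664 · (36 / 139968) = 3

Interpretation: for a small percentage change in X, the percentage change in Y is approximately 3.00 times as large.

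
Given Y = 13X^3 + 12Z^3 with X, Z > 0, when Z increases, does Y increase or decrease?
Y increases

Taking the partial derivative:
∂Y/∂Z = 36Z^2

∂Y/∂Z = 36Z^2 > 0 (assuming positive values)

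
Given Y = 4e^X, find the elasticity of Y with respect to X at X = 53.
Elasticity = 53

Elasticity = (dY/dX) · (X/Y)

dY/dX = 4·e^X
At X = 53: dY/dX = 4·e^53, Y = 4·e^53

Elasticity = (4·e^53) · (53 / (4·e^53)) = 53

Interpretation: for a small percentage change in X, the percentage change in Y is approximately 53.00 times as large.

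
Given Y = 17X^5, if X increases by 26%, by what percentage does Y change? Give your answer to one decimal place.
217.6%

For Y = 17X^5:
If X → X(1 + 0.26)
Then Y → Y · (1 + 0.26)^5
     ≈ Y · 3.1758

Percentage change = ((1 + 0.26)^5 − 1) × 100% ≈ 217.6%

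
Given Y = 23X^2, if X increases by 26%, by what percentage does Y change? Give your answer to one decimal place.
58.8%

For Y = 23X^2:
If X → X(1 + 0.26)
Then Y → Y · (1 + 0.26)^2
     = Y · 1.5876

Percentage change = ((1 + 0.26)^2 − 1) × 100% ≈ 58.8%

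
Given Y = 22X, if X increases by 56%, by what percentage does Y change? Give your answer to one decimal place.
56.0%

For Y = 22X:
If X → X(1 + 0.56)
Then Y → Y · (1 + 0.56)^1
     = Y · 1.5600

Percentage change = ((1 + 0.56)^1 − 1) × 100% = 56.0%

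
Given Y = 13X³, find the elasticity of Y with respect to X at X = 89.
Elasticity = 3

Elasticity = (dY/dX) · (X/Y)

dY/dX = 39·X²
At X = 89: dY/dX = 308919, Y = 9164597

Elasticity = 308919 · (89 / 9164597) = 3

Interpretation: for a small percentage change in X, the percentage change in Y is approximately 3.00 times as large.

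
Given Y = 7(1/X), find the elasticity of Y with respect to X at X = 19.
Elasticity = -1

Elasticity = (dY/dX) · (X/Y)

dY/dX = -7/X²
At X = 19: dY/dX = -7/361, Y = 7/19

Elasticity = (-7/361) · (19 / (7/19)) = -1

Interpretation: for a small percentage change in X, the percentage change in Y is approximately -1.00 times as large.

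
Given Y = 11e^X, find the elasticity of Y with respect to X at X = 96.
Elasticity = 96

Elasticity = (dY/dX) · (X/Y)

dY/dX = 11·e^X
At X = 96: dY/dX = 11·e^96, Y = 11·e^96

Elasticity = (11·e^96) · (96 / (11·e^96)) = 96

Interpretation: for a small percentage change in X, the percentage change in Y is approximately 96.00 times as large.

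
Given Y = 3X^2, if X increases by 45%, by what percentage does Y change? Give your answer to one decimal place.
110.3%

For Y = 3X^2:
If X → X(1 + 0.45)
Then Y → Y · (1 + 0.45)^2
     = Y · 2.1025

Percentage change = ((1 + 0.45)^2 − 1) × 100% ≈ 110.3%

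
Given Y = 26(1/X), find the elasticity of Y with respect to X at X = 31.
Elasticity = -1

Elasticity = (dY/dX) · (X/Y)

dY/dX = -26/X²
At X = 31: dY/dX = -26/961, Y = 26/31

Elasticity = (-26/961) · (31 / (26/31)) = -1

Interpretation: for a small percentage change in X, the percentage change in Y is approximately -1.00 times as large.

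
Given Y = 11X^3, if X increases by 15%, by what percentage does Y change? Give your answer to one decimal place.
52.1%

For Y = 11X^3:
If X → X(1 + 0.15)
Then Y → Y · (1 + 0.15)^3
     ≈ Y · 1.5209

Percentage change = ((1 + 0.15)^3 − 1) × 100% ≈ 52.1%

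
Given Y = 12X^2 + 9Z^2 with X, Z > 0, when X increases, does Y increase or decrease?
Y increases

Taking the partial derivative:
∂Y/∂X = 24X

∂Y/∂X = 24X > 0 (assuming positive values)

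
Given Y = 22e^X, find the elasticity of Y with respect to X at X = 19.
Elasticity = 19

Elasticity = (dY/dX) · (X/Y)

dY/dX = 22·e^X
At X = 19: dY/dX = 22·e^19, Y = 22·e^19

Elasticity = (22·e^19) · (19 / (22·e^19)) = 19

Interpretation: for a small percentage change in X, the percentage change in Y is approximately 19.00 times as large.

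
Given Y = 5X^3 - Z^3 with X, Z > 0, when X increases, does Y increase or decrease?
Y increases

Taking the partial derivative:
∂Y/∂X = 15X^2

∂Y/∂X = 15X^2 > 0 (assuming positive values)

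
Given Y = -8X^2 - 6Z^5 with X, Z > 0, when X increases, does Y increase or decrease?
Y decreases

Taking the partial derivative:
∂Y/∂X = -16X

∂Y/∂X = -16X < 0 (assuming positive values)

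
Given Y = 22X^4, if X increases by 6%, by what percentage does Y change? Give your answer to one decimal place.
26.2%

For Y = 22X^4:
If X → X(1 + 0.06)
Then Y → Y · (1 + 0.06)^4
     ≈ Y · 1.2625

Percentage change = ((1 + 0.06)^4 − 1) × 100% ≈ 26.2%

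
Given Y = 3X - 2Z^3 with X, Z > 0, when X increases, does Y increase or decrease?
Y increases

Taking the partial derivative:
∂Y/∂X = 3

∂Y/∂X = 3 > 0 (assuming positive values)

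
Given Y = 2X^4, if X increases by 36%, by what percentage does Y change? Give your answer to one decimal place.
242.1%

For Y = 2X^4:
If X → X(1 + 0.36)
Then Y → Y · (1 + 0.36)^4
     ≈ Y · 3.4210

Percentage change = ((1 + 0.36)^4 − 1) × 100% ≈ 242.1%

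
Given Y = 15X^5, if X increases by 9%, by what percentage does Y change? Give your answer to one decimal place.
53.9%

For Y = 15X^5:
If X → X(1 + 0.09)
Then Y → Y · (1 + 0.09)^5
     ≈ Y · 1.5386

Percentage change = ((1 + 0.09)^5 − 1) × 100% ≈ 53.9%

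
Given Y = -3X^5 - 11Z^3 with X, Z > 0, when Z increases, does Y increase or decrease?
Y decreases

Taking the partial derivative:
∂Y/∂Z = -33Z^2

∂Y/∂Z = -33Z^2 < 0 (assuming positive values)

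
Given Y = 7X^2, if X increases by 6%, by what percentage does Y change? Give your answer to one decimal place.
12.4%

For Y = 7X^2:
If X → X(1 + 0.06)
Then Y → Y · (1 + 0.06)^2
     = Y · 1.1236

Percentage change = ((1 + 0.06)^2 − 1) × 100% ≈ 12.4%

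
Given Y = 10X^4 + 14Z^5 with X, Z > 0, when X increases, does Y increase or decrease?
Y increases

Taking the partial derivative:
∂Y/∂X = 40X^3

∂Y/∂X = 40X^3 > 0 (assuming positive values)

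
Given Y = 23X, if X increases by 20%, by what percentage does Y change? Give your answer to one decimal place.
20.0%

For Y = 23X:
If X → X(1 + 0.2)
Then Y → Y · (1 + 0.2)^1
     = Y · 1.2000

Percentage change = ((1 + 0.2)^1 − 1) × 100% = 20.0%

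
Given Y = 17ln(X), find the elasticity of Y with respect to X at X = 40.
Elasticity = 1/ln(40) ≈ 0.2711

Elasticity = (dY/dX) · (X/Y)

dY/dX = 17/X
At X = 40: dY/dX = 17/40, Y = 17·ln(40)

Elasticity = (17/40) · (40 / (17·ln(40))) = 1/ln(40) ≈ 0.2711

Interpretation: for a small percentage change in X, the percentage change in Y is approximately 0.27 times as large.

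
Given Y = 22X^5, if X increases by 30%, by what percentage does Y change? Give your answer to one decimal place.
271.3%

For Y = 22X^5:
If X → X(1 + 0.3)
Then Y → Y · (1 + 0.3)^5
     ≈ Y · 3.7129

Percentage change = ((1 + 0.3)^5 − 1) × 100% ≈ 271.3%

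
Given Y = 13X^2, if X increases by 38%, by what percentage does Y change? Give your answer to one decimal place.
90.4%

For Y = 13X^2:
If X → X(1 + 0.38)
Then Y → Y · (1 + 0.38)^2
     = Y · 1.9044

Percentage change = ((1 + 0.38)^2 − 1) × 100% ≈ 90.4%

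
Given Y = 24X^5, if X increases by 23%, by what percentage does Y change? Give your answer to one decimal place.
181.5%

For Y = 24X^5:
If X → X(1 + 0.23)
Then Y → Y · (1 + 0.23)^5
     ≈ Y · 2.8153

Percentage change = ((1 + 0.23)^5 − 1) × 100% ≈ 181.5%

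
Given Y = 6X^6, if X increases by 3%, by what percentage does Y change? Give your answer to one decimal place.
19.4%

For Y = 6X^6:
If X → X(1 + 0.03)
Then Y → Y · (1 + 0.03)^6
     ≈ Y · 1.1941

Percentage change = ((1 + 0.03)^6 − 1) × 100% ≈ 19.4%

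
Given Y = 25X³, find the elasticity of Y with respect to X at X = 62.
Elasticity = 3

Elasticity = (dY/dX) · (X/Y)

dY/dX = 75·X²
At X = 62: dY/dX = 288300, Y = 5958200

Elasticity = 288300 · (62 / 5958200) = 3

Interpretation: for a small percentage change in X, the percentage change in Y is approximately 3.00 times as large.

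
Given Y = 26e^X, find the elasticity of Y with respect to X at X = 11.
Elasticity = 11

Elasticity = (dY/dX) · (X/Y)

dY/dX = 26·e^X
At X = 11: dY/dX = 26·e^11, Y = 26·e^11

Elasticity = (26·e^11) · (11 / (26·e^11)) = 11

Interpretation: for a small percentage change in X, the percentage change in Y is approximately 11.00 times as large.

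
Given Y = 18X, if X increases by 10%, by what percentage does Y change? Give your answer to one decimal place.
10.0%

For Y = 18X:
If X → X(1 + 0.1)
Then Y → Y · (1 + 0.1)^1
     = Y · 1.1000

Percentage change = ((1 + 0.1)^1 − 1) × 100% = 10.0%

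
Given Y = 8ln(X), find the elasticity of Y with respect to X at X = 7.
Elasticity = 1/ln(7) ≈ 0.5139

Elasticity = (dY/dX) · (X/Y)

dY/dX = 8/X
At X = 7: dY/dX = 8/7, Y = 8·ln(7)

Elasticity = (8/7) · (7 / (8·ln(7))) = 1/ln(7) ≈ 0.5139

Interpretation: for a small percentage change in X, the percentage change in Y is approximately 0.51 times as large.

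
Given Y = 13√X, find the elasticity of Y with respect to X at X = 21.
Elasticity = 1/2

Elasticity = (dY/dX) · (X/Y)

dY/dX = 13/(2·√X)
At X = 21: dY/dX = 13·√21/42, Y = 13·√21

Elasticity = (13·√21/42) · (21 / (13·√21)) = 1/2

Interpretation: for a small percentage change in X, the percentage change in Y is approximately 0.50 times as large.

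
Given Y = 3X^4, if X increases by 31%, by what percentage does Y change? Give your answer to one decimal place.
194.5%

For Y = 3X^4:
If X → X(1 + 0.31)
Then Y → Y · (1 + 0.31)^4
     ≈ Y · 2.9450

Percentage change = ((1 + 0.31)^4 − 1) × 100% ≈ 194.5%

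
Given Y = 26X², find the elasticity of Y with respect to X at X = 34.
Elasticity = 2

Elasticity = (dY/dX) · (X/Y)

dY/dX = 52·X
At X = 34: dY/dX = 1768, Y = 30056

Elasticity = 1768 · (34 / 30056) = 2

Interpretation: for a small percentage change in X, the percentage change in Y is approximately 2.00 times as large.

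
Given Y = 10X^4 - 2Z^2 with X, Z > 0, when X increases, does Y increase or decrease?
Y increases

Taking the partial derivative:
∂Y/∂X = 40X^3

∂Y/∂X = 40X^3 > 0 (assuming positive values)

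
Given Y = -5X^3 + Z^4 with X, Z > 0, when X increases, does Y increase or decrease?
Y decreases

Taking the partial derivative:
∂Y/∂X = -15X^2

∂Y/∂X = -15X^2 < 0 (assuming positive values)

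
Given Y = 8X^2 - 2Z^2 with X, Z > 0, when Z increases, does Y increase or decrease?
Y decreases

Taking the partial derivative:
∂Y/∂Z = -4Z

∂Y/∂Z = -4Z < 0 (assuming positive values)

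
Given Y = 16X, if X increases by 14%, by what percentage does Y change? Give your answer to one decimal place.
14.0%

For Y = 16X:
If X → X(1 + 0.14)
Then Y → Y · (1 + 0.14)^1
     = Y · 1.1400

Percentage change = ((1 + 0.14)^1 − 1) × 100% = 14.0%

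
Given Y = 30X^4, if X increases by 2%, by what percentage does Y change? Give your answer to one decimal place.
8.2%

For Y = 30X^4:
If X → X(1 + 0.02)
Then Y → Y · (1 + 0.02)^4
     ≈ Y · 1.0824

Percentage change = ((1 + 0.02)^4 − 1) × 100% ≈ 8.2%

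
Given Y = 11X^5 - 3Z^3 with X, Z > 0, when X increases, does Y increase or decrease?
Y increases

Taking the partial derivative:
∂Y/∂X = 55X^4

∂Y/∂X = 55X^4 > 0 (assuming positive values)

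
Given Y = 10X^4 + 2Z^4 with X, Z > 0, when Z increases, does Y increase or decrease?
Y increases

Taking the partial derivative:
∂Y/∂Z = 8Z^3

∂Y/∂Z = 8Z^3 > 0 (assuming positive values)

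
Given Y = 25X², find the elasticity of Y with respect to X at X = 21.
Elasticity = 2

Elasticity = (dY/dX) · (X/Y)

dY/dX = 50·X
At X = 21: dY/dX = 1050, Y = 11025

Elasticity = 1050 · (21 / 11025) = 2

Interpretation: for a small percentage change in X, the percentage change in Y is approximately 2.00 times as large.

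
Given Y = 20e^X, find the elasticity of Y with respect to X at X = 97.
Elasticity = 97

Elasticity = (dY/dX) · (X/Y)

dY/dX = 20·e^X
At X = 97: dY/dX = 20·e^97, Y = 20·e^97

Elasticity = (20·e^97) · (97 / (20·e^97)) = 97

Interpretation: for a small percentage change in X, the percentage change in Y is approximately 97.00 times as large.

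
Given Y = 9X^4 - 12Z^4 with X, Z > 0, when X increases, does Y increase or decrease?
Y increases

Taking the partial derivative:
∂Y/∂X = 36X^3

∂Y/∂X = 36X^3 > 0 (assuming positive values)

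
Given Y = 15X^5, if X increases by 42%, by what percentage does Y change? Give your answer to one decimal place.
477.4%

For Y = 15X^5:
If X → X(1 + 0.42)
Then Y → Y · (1 + 0.42)^5
     ≈ Y · 5.7735

Percentage change = ((1 + 0.42)^5 − 1) × 100% ≈ 477.4%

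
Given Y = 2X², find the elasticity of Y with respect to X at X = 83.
Elasticity = 2

Elasticity = (dY/dX) · (X/Y)

dY/dX = 4·X
At X = 83: dY/dX = 332, Y = 13778

Elasticity = 332 · (83 / 13778) = 2

Interpretation: for a small percentage change in X, the percentage change in Y is approximately 2.00 times as large.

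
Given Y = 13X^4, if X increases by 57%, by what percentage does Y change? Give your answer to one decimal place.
507.6%

For Y = 13X^4:
If X → X(1 + 0.57)
Then Y → Y · (1 + 0.57)^4
     ≈ Y · 6.0757

Percentage change = ((1 + 0.57)^4 − 1) × 100% ≈ 507.6%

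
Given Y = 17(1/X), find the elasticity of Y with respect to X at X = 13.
Elasticity = -1

Elasticity = (dY/dX) · (X/Y)

dY/dX = -17/X²
At X = 13: dY/dX = -17/169, Y = 17/13

Elasticity = (-17/169) · (13 / (17/13)) = -1

Interpretation: for a small percentage change in X, the percentage change in Y is approximately -1.00 times as large.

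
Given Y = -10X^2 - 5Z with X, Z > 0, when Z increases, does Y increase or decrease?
Y decreases

Taking the partial derivative:
∂Y/∂Z = -5

∂Y/∂Z = -5 < 0 (assuming positive values)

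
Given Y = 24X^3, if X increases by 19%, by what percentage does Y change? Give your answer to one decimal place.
68.5%

For Y = 24X^3:
If X → X(1 + 0.19)
Then Y → Y · (1 + 0.19)^3
     ≈ Y · 1.6852

Percentage change = ((1 + 0.19)^3 − 1) × 100% ≈ 68.5%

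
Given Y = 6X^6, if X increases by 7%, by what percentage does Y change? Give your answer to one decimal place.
50.1%

For Y = 6X^6:
If X → X(1 + 0.07)
Then Y → Y · (1 + 0.07)^6
     ≈ Y · 1.5007

Percentage change = ((1 + 0.07)^6 − 1) × 100% ≈ 50.1%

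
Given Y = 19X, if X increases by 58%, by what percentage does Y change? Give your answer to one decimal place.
58.0%

For Y = 19X:
If X → X(1 + 0.58)
Then Y → Y · (1 + 0.58)^1
     = Y · 1.5800

Percentage change = ((1 + 0.58)^1 − 1) × 100% = 58.0%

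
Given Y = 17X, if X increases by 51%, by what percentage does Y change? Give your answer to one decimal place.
51.0%

For Y = 17X:
If X → X(1 + 0.51)
Then Y → Y · (1 + 0.51)^1
     = Y · 1.5100

Percentage change = ((1 + 0.51)^1 − 1) × 100% = 51.0%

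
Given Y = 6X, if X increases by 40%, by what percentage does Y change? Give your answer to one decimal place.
40.0%

For Y = 6X:
If X → X(1 + 0.4)
Then Y → Y · (1 + 0.4)^1
     = Y · 1.4000

Percentage change = ((1 + 0.4)^1 − 1) × 100% = 40.0%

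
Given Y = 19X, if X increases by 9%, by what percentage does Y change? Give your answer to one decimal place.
9.0%

For Y = 19X:
If X → X(1 + 0.09)
Then Y → Y · (1 + 0.09)^1
     = Y · 1.0900

Percentage change = ((1 + 0.09)^1 − 1) × 100% = 9.0%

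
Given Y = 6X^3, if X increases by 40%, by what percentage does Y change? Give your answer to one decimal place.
174.4%

For Y = 6X^3:
If X → X(1 + 0.4)
Then Y → Y · (1 + 0.4)^3
     = Y · 2.7440

Percentage change = ((1 + 0.4)^3 − 1) × 100% = 174.4%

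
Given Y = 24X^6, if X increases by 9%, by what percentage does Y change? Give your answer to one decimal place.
67.7%

For Y = 24X^6:
If X → X(1 + 0.09)
Then Y → Y · (1 + 0.09)^6
     ≈ Y · 1.6771

Percentage change = ((1 + 0.09)^6 − 1) × 100% ≈ 67.7%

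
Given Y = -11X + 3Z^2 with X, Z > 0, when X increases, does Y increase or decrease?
Y decreases

Taking the partial derivative:
∂Y/∂X = -11

∂Y/∂X = -11 < 0 (assuming positive values)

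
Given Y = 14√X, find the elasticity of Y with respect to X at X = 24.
Elasticity = 1/2

Elasticity = (dY/dX) · (X/Y)

dY/dX = 7/√X
At X = 24: dY/dX = 7·√6/12, Y = 28·√6

Elasticity = (7·√6/12) · (24 / (28·√6)) = 1/2

Interpretation: for a small percentage change in X, the percentage change in Y is approximately 0.50 times as large.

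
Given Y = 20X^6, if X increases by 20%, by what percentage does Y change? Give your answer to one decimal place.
198.6%

For Y = 20X^6:
If X → X(1 + 0.2)
Then Y → Y · (1 + 0.2)^6
     ≈ Y · 2.9860

Percentage change = ((1 + 0.2)^6 − 1) × 100% ≈ 198.6%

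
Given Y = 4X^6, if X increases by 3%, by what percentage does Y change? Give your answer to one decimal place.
19.4%

For Y = 4X^6:
If X → X(1 + 0.03)
Then Y → Y · (1 + 0.03)^6
     ≈ Y · 1.1941

Percentage change = ((1 + 0.03)^6 − 1) × 100% ≈ 19.4%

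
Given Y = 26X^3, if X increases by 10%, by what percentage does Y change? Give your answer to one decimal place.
33.1%

For Y = 26X^3:
If X → X(1 + 0.1)
Then Y → Y · (1 + 0.1)^3
     = Y · 1.3310

Percentage change = ((1 + 0.1)^3 − 1) × 100% = 33.1%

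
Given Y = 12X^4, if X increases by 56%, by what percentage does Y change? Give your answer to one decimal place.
492.2%

For Y = 12X^4:
If X → X(1 + 0.56)
Then Y → Y · (1 + 0.56)^4
     ≈ Y · 5.9224

Percentage change = ((1 + 0.56)^4 − 1) × 100% ≈ 492.2%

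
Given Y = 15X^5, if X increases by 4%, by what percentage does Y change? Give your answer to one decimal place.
21.7%

For Y = 15X^5:
If X → X(1 + 0.04)
Then Y → Y · (1 + 0.04)^5
     ≈ Y · 1.2167

Percentage change = ((1 + 0.04)^5 − 1) × 100% ≈ 21.7%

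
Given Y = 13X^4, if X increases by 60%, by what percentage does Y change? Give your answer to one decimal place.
555.4%

For Y = 13X^4:
If X → X(1 + 0.6)
Then Y → Y · (1 + 0.6)^4
     = Y · 6.5536

Percentage change = ((1 + 0.6)^4 − 1) × 100% ≈ 555.4%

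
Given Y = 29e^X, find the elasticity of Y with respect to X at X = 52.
Elasticity = 52

Elasticity = (dY/dX) · (X/Y)

dY/dX = 29·e^X
At X = 52: dY/dX = 29·e^52, Y = 29·e^52

Elasticity = (29·e^52) · (52 / (29·e^52)) = 52

Interpretation: for a small percentage change in X, the percentage change in Y is approximately 52.00 times as large.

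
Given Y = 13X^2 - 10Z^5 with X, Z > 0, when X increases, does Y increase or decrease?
Y increases

Taking the partial derivative:
∂Y/∂X = 26X

∂Y/∂X = 26X > 0 (assuming positive values)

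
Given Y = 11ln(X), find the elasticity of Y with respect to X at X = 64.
Elasticity = 1/ln(64) ≈ 0.2404

Elasticity = (dY/dX) · (X/Y)

dY/dX = 11/X
At X = 64: dY/dX = 11/64, Y = 11·ln(64)

Elasticity = (11/64) · (64 / (11·ln(64))) = 1/ln(64) ≈ 0.2404

Interpretation: for a small percentage change in X, the percentage change in Y is approximately 0.24 times as large.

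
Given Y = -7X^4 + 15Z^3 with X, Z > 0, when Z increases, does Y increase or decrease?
Y increases

Taking the partial derivative:
∂Y/∂Z = 45Z^2

∂Y/∂Z = 45Z^2 > 0 (assuming positive values)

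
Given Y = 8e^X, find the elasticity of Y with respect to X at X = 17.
Elasticity = 17

Elasticity = (dY/dX) · (X/Y)

dY/dX = 8·e^X
At X = 17: dY/dX = 8·e^17, Y = 8·e^17

Elasticity = (8·e^17) · (17 / (8·e^17)) = 17

Interpretation: for a small percentage change in X, the percentage change in Y is approximately 17.00 times as large.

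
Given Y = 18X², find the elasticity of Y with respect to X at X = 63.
Elasticity = 2

Elasticity = (dY/dX) · (X/Y)

dY/dX = 36·X
At X = 63: dY/dX = 2268, Y = 71442

Elasticity = 2268 · (63 / 71442) = 2

Interpretation: for a small percentage change in X, the percentage change in Y is approximately 2.00 times as large.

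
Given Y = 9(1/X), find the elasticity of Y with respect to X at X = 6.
Elasticity = -1

Elasticity = (dY/dX) · (X/Y)

dY/dX = -9/X²
At X = 6: dY/dX = -1/4, Y = 3/2

Elasticity = (-1/4) · (6 / (3/2)) = -1

Interpretation: for a small percentage change in X, the percentage change in Y is approximately -1.00 times as large.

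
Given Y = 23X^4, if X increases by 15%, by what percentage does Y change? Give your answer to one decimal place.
74.9%

For Y = 23X^4:
If X → X(1 + 0.15)
Then Y → Y · (1 + 0.15)^4
     ≈ Y · 1.7490

Percentage change = ((1 + 0.15)^4 − 1) × 100% ≈ 74.9%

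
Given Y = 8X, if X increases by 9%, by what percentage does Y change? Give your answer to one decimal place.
9.0%

For Y = 8X:
If X → X(1 + 0.09)
Then Y → Y · (1 + 0.09)^1
     = Y · 1.0900

Percentage change = ((1 + 0.09)^1 − 1) × 100% = 9.0%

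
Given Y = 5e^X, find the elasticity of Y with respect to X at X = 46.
Elasticity = 46

Elasticity = (dY/dX) · (X/Y)

dY/dX = 5·e^X
At X = 46: dY/dX = 5·e^46, Y = 5·e^46

Elasticity = (5·e^46) · (46 / (5·e^46)) = 46

Interpretation: for a small percentage change in X, the percentage change in Y is approximately 46.00 times as large.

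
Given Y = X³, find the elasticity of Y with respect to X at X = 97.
Elasticity = 3

Elasticity = (dY/dX) · (X/Y)

dY/dX = 3·X²
At X = 97: dY/dX = 28227, Y = 912673

Elasticity = 28227 · (97 / 912673) = 3

Interpretation: for a small percentage change in X, the percentage change in Y is approximately 3.00 times as large.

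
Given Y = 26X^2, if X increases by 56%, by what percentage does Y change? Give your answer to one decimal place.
143.4%

For Y = 26X^2:
If X → X(1 + 0.56)
Then Y → Y · (1 + 0.56)^2
     = Y · 2.4336

Percentage change = ((1 + 0.56)^2 − 1) × 100% ≈ 143.4%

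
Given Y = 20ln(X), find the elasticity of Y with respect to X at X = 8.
Elasticity = 1/ln(8) ≈ 0.4809

Elasticity = (dY/dX) · (X/Y)

dY/dX = 20/X
At X = 8: dY/dX = 5/2, Y = 20·ln(8)

Elasticity = (5/2) · (8 / (20·ln(8))) = 1/ln(8) ≈ 0.4809

Interpretation: for a small percentage change in X, the percentage change in Y is approximately 0.48 times as large.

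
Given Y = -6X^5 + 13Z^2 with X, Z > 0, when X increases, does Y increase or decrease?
Y decreases

Taking the partial derivative:
∂Y/∂X = -30X^4

∂Y/∂X = -30X^4 < 0 (assuming positive values)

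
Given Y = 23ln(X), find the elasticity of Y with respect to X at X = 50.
Elasticity = 1/ln(50) ≈ 0.2556

Elasticity = (dY/dX) · (X/Y)

dY/dX = 23/X
At X = 50: dY/dX = 23/50, Y = 23·ln(50)

Elasticity = (23/50) · (50 / (23·ln(50))) = 1/ln(50) ≈ 0.2556

Interpretation: for a small percentage change in X, the percentage change in Y is approximately 0.26 times as large.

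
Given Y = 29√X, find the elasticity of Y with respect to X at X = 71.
Elasticity = 1/2

Elasticity = (dY/dX) · (X/Y)

dY/dX = 29/(2·√X)
At X = 71: dY/dX = 29·√71/142, Y = 29·√71

Elasticity = (29·√71/142) · (71 / (29·√71)) = 1/2

Interpretation: for a small percentage change in X, the percentage change in Y is approximately 0.50 times as large.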